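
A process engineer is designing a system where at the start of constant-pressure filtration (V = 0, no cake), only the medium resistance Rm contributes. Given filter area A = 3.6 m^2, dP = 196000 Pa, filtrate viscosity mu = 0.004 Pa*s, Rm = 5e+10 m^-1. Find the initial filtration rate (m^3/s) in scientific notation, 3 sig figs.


rate = A * dP / (mu * Rm)
rate = 3.6 * 196000 / (0.004 * 5e+10)
rate = 705600.0 / 2.000e+08
rate = 3.53e-03 m^3/s


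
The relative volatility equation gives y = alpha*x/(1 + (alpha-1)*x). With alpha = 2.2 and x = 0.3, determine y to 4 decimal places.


y = alpha*x / (1 + (alpha-1)*x)
y = 2.2*0.3 / (1 + (2.2-1)*0.3)
y = 0.66 / (1 + 0.36)
y = 0.66 / 1.36
y = 0.4853


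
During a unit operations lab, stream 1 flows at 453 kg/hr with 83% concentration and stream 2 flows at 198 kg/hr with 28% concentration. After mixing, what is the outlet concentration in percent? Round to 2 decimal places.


Mass balance on solute: F1*x1 + F2*x2 = F3*x3
F3 = F1 + F2 = 453 + 198 = 651 kg/hr
x3 = (F1*x1 + F2*x2)/F3
x3 = (453*0.83 + 198*0.28) / 651
x3 = 66.27%


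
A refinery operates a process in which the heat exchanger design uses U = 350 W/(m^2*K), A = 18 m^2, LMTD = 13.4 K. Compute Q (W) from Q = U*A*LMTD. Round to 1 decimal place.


Q = U * A * LMTD
Q = 350 * 18 * 13.4
Q = 84420.0 W


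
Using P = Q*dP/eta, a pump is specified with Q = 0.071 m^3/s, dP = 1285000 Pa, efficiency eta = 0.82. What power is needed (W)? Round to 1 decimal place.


P = Q * dP / eta
P = 0.071 * 1285000 / 0.82
P = 91235.0 / 0.82
P = 111262.2 W


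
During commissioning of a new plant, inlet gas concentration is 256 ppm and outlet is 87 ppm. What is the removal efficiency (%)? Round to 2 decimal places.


Efficiency = (G_in - G_out) / G_in * 100%
Efficiency = (256 - 87) / 256 * 100
Efficiency = 169 / 256 * 100
Efficiency = 66.02%


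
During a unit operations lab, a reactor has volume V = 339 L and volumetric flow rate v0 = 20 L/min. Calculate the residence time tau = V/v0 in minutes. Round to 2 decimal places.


tau = V / v0
tau = 339 / 20
tau = 16.95 min


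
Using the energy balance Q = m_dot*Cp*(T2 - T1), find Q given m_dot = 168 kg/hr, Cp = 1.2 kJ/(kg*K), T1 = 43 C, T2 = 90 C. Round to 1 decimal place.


Q = m_dot * Cp * (T2 - T1)
Q = 168 * 1.2 * (90 - 43)
Q = 168 * 1.2 * 47
Q = 9475.2 kJ/hr


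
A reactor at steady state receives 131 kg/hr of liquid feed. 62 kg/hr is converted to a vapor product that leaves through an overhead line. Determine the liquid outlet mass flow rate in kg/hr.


Steady-state mass balance on the main outlet: F_out = F_in - F_removed
F_out = 131 - 62
F_out = 69 kg/hr


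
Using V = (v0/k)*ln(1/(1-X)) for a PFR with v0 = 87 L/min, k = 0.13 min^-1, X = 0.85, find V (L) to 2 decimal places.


V = (v0/k) * ln(1/(1-X))
V = (87/0.13) * ln(1/(1-0.85))
V = 669.230769 * ln(6.666667)
V = 669.230769 * 1.89712
V = 1269.61 L


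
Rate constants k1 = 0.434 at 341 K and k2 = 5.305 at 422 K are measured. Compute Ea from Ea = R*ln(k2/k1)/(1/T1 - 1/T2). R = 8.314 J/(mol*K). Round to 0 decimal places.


Ea = R * ln(k2/k1) / (1/T1 - 1/T2)
ln(k2/k1) = ln(5.305/0.434) = 2.5033605
1/T1 - 1/T2 = 1/341 - 1/422 = 0.000562883073
Ea = 8.314 * 2.5033605 / 0.000562883073
Ea = 36976 J/mol


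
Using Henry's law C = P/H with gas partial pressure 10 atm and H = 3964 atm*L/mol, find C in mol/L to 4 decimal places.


C = P / H
C = 10 / 3964
C = 0.0025 mol/L


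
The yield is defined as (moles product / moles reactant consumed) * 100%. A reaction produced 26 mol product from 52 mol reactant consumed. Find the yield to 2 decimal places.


Yield = (moles product / moles consumed) * 100%
Yield = (26 / 52) * 100
Yield = 0.5 * 100
Yield = 50.00%


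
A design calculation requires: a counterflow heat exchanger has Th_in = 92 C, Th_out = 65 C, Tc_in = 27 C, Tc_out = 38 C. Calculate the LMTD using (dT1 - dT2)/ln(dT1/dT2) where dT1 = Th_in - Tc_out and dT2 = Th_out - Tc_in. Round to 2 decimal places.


dT1 = Th_in - Tc_out = 92 - 38 = 54
dT2 = Th_out - Tc_in = 65 - 27 = 38
LMTD = (dT1 - dT2) / ln(dT1/dT2)
LMTD = (54 - 38) / ln(54/38)
LMTD = 45.53 K


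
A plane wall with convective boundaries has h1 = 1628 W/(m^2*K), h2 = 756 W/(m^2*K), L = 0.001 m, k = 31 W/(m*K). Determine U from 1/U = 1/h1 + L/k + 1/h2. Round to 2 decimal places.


1/U = 1/h1 + L/k + 1/h2
1/U = 1/1628 + 0.001/31 + 1/756
1/U = 0.0006142506 + 3.22581e-05 + 0.0013227513
1/U = 0.00196926
U = 507.80 W/(m^2*K)


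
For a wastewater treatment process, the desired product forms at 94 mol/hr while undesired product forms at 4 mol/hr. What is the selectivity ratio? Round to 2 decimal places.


S = desired product rate / undesired product rate
S = 94 / 4
S = 23.50


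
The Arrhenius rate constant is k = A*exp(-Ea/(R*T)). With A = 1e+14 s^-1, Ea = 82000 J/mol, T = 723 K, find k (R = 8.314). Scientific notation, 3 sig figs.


k = A * exp(-Ea/(R*T))
k = 1e+14 * exp(-82000 / (8.314 * 723))
k = 1e+14 * exp(-13.641607)
k = 1.19e+08


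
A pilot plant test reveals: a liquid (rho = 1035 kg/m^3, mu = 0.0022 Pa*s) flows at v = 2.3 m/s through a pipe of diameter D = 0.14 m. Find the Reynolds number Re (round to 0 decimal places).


Re = rho * v * D / mu
Re = 1035 * 2.3 * 0.14 / 0.0022
Re = 333.27 / 0.0022
Re = 151486


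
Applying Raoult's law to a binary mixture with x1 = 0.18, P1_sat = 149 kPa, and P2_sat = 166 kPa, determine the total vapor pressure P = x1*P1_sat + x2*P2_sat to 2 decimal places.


P = x1*P1_sat + x2*P2_sat
x2 = 1 - x1 = 1 - 0.18 = 0.82
P = 0.18*149 + 0.82*166
P = 26.82 + 136.12
P = 162.94 kPa


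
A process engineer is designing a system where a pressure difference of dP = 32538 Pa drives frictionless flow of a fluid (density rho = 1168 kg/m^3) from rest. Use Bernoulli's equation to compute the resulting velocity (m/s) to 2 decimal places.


v = sqrt(2*dP/rho)
v = sqrt(2*32538/1168)
v = sqrt(55.715753)
v = 7.46 m/s


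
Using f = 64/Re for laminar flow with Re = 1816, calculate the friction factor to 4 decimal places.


f = 64 / Re
f = 64 / 1816
f = 0.0352


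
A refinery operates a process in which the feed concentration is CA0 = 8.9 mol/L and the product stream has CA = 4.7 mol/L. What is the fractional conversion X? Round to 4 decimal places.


X = (CA0 - CA) / CA0
X = (8.9 - 4.7) / 8.9
X = 4.2 / 8.9
X = 0.4719


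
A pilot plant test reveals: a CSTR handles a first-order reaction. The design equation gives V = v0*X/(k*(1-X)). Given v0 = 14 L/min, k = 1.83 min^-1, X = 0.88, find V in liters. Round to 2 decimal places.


V = v0 * X / (k * (1 - X))
V = 14 * 0.88 / (1.83 * (1 - 0.88))
V = 12.32 / (1.83 * 0.12)
V = 12.32 / 0.2196
V = 56.10 L


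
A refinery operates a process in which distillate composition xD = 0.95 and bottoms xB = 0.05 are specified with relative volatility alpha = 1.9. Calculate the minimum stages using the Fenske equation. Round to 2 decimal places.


N_min = ln((xD*(1-xB))/(xB*(1-xD))) / ln(alpha)
Numerator inside ln: 0.9025 / 0.0025 = 361.0
ln(361.0) = 5.888878
ln(alpha) = ln(1.9) = 0.641854
N_min = 5.888878 / 0.641854 = 9.17


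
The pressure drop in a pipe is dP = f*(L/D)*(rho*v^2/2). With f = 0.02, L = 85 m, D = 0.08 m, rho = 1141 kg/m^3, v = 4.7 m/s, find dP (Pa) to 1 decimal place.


dP = f * (L/D) * (rho*v^2/2)
dP = 0.02 * (85/0.08) * (1141*4.7^2/2)
L/D = 1062.5
rho*v^2/2 = 1141*22.09/2 = 12602.345
dP = 0.02 * 1062.5 * 12602.345
dP = 267799.8 Pa


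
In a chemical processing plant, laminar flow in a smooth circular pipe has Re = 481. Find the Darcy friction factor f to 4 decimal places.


f = 64 / Re
f = 64 / 481
f = 0.1331


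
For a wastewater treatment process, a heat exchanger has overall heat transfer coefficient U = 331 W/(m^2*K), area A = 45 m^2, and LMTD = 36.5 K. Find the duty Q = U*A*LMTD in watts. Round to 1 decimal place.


Q = U * A * LMTD
Q = 331 * 45 * 36.5
Q = 543667.5 W


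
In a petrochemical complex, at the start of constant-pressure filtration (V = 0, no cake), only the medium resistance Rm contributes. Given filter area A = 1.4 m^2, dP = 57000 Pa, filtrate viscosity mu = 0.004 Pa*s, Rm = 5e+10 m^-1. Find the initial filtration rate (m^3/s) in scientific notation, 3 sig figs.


rate = A * dP / (mu * Rm)
rate = 1.4 * 57000 / (0.004 * 5e+10)
rate = 79800.0 / 2.000e+08
rate = 3.99e-04 m^3/s


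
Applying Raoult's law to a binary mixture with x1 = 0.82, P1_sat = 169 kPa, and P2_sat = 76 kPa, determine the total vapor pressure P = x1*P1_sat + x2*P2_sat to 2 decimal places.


P = x1*P1_sat + x2*P2_sat
x2 = 1 - x1 = 1 - 0.82 = 0.18
P = 0.82*169 + 0.18*76
P = 138.58 + 13.68
P = 152.26 kPa


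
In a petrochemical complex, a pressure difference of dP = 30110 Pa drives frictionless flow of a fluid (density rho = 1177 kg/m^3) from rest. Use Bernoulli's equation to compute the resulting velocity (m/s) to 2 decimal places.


v = sqrt(2*dP/rho)
v = sqrt(2*30110/1177)
v = sqrt(51.163976)
v = 7.15 m/s


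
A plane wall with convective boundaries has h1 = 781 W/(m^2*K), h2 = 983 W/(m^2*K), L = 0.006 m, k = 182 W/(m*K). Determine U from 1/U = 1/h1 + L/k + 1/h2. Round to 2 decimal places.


1/U = 1/h1 + L/k + 1/h2
1/U = 1/781 + 0.006/182 + 1/983
1/U = 0.0012804097 + 3.2967e-05 + 0.001017294
1/U = 0.0023306707
U = 429.06 W/(m^2*K)


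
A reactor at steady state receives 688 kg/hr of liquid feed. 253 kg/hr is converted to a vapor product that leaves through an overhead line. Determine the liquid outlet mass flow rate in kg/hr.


Steady-state mass balance on the main outlet: F_out = F_in - F_removed
F_out = 688 - 253
F_out = 435 kg/hr


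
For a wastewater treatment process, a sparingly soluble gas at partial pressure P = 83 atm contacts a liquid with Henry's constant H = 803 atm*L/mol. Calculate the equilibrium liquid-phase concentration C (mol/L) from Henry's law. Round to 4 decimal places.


C = P / H
C = 83 / 803
C = 0.1034 mol/L


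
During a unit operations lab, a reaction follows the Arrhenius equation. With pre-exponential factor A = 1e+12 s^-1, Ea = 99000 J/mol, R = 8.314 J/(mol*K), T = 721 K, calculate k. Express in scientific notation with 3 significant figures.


k = A * exp(-Ea/(R*T))
k = 1e+12 * exp(-99000 / (8.314 * 721))
k = 1e+12 * exp(-16.515431)
k = 6.72e+04


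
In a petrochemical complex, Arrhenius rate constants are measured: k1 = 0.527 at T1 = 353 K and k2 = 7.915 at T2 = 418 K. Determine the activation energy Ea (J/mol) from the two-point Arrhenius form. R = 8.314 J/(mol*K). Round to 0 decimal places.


Ea = R * ln(k2/k1) / (1/T1 - 1/T2)
ln(k2/k1) = ln(7.915/0.527) = 2.7093144
1/T1 - 1/T2 = 1/353 - 1/418 = 0.000440516692
Ea = 8.314 * 2.7093144 / 0.000440516692
Ea = 51134 J/mol


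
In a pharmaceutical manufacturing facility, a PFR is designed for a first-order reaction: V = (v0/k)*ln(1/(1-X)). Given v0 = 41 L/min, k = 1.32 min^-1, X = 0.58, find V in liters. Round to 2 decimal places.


V = (v0/k) * ln(1/(1-X))
V = (41/1.32) * ln(1/(1-0.58))
V = 31.060606 * ln(2.380952)
V = 31.060606 * 0.8675
V = 26.95 L


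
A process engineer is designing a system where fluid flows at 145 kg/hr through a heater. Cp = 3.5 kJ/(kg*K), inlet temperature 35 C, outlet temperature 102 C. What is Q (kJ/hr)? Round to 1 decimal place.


Q = m_dot * Cp * (T2 - T1)
Q = 145 * 3.5 * (102 - 35)
Q = 145 * 3.5 * 67
Q = 34002.5 kJ/hr


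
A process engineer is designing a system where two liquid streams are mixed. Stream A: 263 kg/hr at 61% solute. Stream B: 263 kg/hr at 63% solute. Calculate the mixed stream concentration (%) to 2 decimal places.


Mass balance on solute: F1*x1 + F2*x2 = F3*x3
F3 = F1 + F2 = 263 + 263 = 526 kg/hr
x3 = (F1*x1 + F2*x2)/F3
x3 = (263*0.61 + 263*0.63) / 526
x3 = 62.00%


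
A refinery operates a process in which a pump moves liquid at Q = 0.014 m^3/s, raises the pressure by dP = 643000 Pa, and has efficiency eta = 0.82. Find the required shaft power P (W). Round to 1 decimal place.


P = Q * dP / eta
P = 0.014 * 643000 / 0.82
P = 9002.0 / 0.82
P = 10978.0 W


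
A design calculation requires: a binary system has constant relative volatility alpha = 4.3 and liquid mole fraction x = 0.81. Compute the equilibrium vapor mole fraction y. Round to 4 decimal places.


y = alpha*x / (1 + (alpha-1)*x)
y = 4.3*0.81 / (1 + (4.3-1)*0.81)
y = 3.483 / (1 + 2.673)
y = 3.483 / 3.673
y = 0.9483


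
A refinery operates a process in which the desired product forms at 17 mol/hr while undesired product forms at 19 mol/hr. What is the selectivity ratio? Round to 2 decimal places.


S = desired product rate / undesired product rate
S = 17 / 19
S = 0.89


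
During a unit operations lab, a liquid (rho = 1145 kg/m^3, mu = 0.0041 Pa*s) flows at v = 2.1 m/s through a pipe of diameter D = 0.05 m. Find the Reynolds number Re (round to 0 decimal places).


Re = rho * v * D / mu
Re = 1145 * 2.1 * 0.05 / 0.0041
Re = 120.225 / 0.0041
Re = 29323


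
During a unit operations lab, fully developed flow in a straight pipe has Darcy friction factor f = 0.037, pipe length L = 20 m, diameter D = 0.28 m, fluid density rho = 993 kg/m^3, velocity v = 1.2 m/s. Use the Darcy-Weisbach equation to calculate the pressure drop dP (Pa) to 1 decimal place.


dP = f * (L/D) * (rho*v^2/2)
dP = 0.037 * (20/0.28) * (993*1.2^2/2)
L/D = 71.42857143
rho*v^2/2 = 993*1.44/2 = 714.96
dP = 0.037 * 71.42857143 * 714.96
dP = 1889.5 Pa


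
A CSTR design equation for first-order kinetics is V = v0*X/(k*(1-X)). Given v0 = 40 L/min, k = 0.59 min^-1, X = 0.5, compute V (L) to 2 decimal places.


V = v0 * X / (k * (1 - X))
V = 40 * 0.5 / (0.59 * (1 - 0.5))
V = 20.0 / (0.59 * 0.5)
V = 20.0 / 0.295
V = 67.80 L


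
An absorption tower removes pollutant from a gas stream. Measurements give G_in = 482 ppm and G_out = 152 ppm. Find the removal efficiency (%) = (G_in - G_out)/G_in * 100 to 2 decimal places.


Efficiency = (G_in - G_out) / G_in * 100%
Efficiency = (482 - 152) / 482 * 100
Efficiency = 330 / 482 * 100
Efficiency = 68.46%


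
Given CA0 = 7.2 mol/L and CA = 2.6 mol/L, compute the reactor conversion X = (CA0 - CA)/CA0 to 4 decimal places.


X = (CA0 - CA) / CA0
X = (7.2 - 2.6) / 7.2
X = 4.6 / 7.2
X = 0.6389


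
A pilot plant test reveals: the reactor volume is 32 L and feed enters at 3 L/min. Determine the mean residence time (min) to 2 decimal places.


tau = V / v0
tau = 32 / 3
tau = 10.67 min


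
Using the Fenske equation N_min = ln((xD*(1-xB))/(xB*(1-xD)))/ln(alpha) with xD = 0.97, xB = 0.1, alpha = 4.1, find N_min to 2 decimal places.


N_min = ln((xD*(1-xB))/(xB*(1-xD))) / ln(alpha)
Numerator inside ln: 0.873 / 0.003 = 291.0
ln(291.0) = 5.673323
ln(alpha) = ln(4.1) = 1.410987
N_min = 5.673323 / 1.410987 = 4.02


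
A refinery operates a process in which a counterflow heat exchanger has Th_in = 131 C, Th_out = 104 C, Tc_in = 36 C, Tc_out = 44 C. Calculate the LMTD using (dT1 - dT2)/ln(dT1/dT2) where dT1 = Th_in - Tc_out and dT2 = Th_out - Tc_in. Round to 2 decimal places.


dT1 = Th_in - Tc_out = 131 - 44 = 87
dT2 = Th_out - Tc_in = 104 - 36 = 68
LMTD = (dT1 - dT2) / ln(dT1/dT2)
LMTD = (87 - 68) / ln(87/68)
LMTD = 77.11 K


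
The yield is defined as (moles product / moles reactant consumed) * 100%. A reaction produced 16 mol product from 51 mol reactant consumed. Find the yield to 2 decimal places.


Yield = (moles product / moles consumed) * 100%
Yield = (16 / 51) * 100
Yield = 0.3137 * 100
Yield = 31.37%


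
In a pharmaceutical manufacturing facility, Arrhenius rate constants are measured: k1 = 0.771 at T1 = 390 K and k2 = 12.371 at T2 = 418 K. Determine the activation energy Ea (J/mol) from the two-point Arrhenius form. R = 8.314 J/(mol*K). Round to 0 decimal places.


Ea = R * ln(k2/k1) / (1/T1 - 1/T2)
ln(k2/k1) = ln(12.371/0.771) = 2.7754219
1/T1 - 1/T2 = 1/390 - 1/418 = 0.000171758066
Ea = 8.314 * 2.7754219 / 0.000171758066
Ea = 134345 J/mol


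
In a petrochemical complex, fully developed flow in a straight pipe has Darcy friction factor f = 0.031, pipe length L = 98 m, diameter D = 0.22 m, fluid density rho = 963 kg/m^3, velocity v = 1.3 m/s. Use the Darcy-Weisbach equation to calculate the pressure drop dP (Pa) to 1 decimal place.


dP = f * (L/D) * (rho*v^2/2)
dP = 0.031 * (98/0.22) * (963*1.3^2/2)
L/D = 445.45454545
rho*v^2/2 = 963*1.69/2 = 813.735
dP = 0.031 * 445.45454545 * 813.735
dP = 11236.9 Pa


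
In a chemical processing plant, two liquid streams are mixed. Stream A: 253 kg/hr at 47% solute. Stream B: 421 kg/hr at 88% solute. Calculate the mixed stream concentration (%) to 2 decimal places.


Mass balance on solute: F1*x1 + F2*x2 = F3*x3
F3 = F1 + F2 = 253 + 421 = 674 kg/hr
x3 = (F1*x1 + F2*x2)/F3
x3 = (253*0.47 + 421*0.88) / 674
x3 = 72.61%


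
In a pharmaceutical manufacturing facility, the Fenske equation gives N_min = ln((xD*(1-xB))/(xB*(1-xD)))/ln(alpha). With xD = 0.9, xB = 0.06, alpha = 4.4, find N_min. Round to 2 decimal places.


N_min = ln((xD*(1-xB))/(xB*(1-xD))) / ln(alpha)
Numerator inside ln: 0.846 / 0.006 = 141.0
ln(141.0) = 4.94876
ln(alpha) = ln(4.4) = 1.481605
N_min = 4.94876 / 1.481605 = 3.34


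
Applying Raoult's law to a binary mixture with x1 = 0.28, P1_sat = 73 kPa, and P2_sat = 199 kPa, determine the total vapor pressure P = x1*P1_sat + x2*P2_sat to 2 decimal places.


P = x1*P1_sat + x2*P2_sat
x2 = 1 - x1 = 1 - 0.28 = 0.72
P = 0.28*73 + 0.72*199
P = 20.44 + 143.28
P = 163.72 kPa


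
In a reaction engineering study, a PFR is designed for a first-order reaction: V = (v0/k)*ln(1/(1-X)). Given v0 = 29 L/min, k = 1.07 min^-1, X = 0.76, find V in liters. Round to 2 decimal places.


V = (v0/k) * ln(1/(1-X))
V = (29/1.07) * ln(1/(1-0.76))
V = 27.102804 * ln(4.166667)
V = 27.102804 * 1.427116
V = 38.68 L


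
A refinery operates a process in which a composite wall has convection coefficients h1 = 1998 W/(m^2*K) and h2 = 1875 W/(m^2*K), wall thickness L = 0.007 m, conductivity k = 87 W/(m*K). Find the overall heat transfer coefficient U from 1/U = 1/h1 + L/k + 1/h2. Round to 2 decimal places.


1/U = 1/h1 + L/k + 1/h2
1/U = 1/1998 + 0.007/87 + 1/1875
1/U = 0.0005005005 + 8.04598e-05 + 0.0005333333
1/U = 0.0011142936
U = 897.43 W/(m^2*K)


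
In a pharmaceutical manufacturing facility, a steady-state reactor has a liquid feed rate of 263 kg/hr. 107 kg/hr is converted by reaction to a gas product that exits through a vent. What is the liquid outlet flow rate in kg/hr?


Steady-state mass balance on the main outlet: F_out = F_in - F_removed
F_out = 263 - 107
F_out = 156 kg/hr


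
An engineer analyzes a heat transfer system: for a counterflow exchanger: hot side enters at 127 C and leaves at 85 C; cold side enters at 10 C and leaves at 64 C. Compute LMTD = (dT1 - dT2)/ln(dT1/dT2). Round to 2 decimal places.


dT1 = Th_in - Tc_out = 127 - 64 = 63
dT2 = Th_out - Tc_in = 85 - 10 = 75
LMTD = (dT1 - dT2) / ln(dT1/dT2)
LMTD = (63 - 75) / ln(63/75)
LMTD = 68.83 K


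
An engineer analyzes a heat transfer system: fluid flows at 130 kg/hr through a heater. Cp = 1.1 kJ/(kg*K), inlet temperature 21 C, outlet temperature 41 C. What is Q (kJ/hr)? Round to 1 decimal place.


Q = m_dot * Cp * (T2 - T1)
Q = 130 * 1.1 * (41 - 21)
Q = 130 * 1.1 * 20
Q = 2860.0 kJ/hr


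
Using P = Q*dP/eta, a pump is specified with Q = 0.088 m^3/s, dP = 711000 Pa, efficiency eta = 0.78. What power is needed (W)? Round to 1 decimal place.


P = Q * dP / eta
P = 0.088 * 711000 / 0.78
P = 62568.0 / 0.78
P = 80215.4 W


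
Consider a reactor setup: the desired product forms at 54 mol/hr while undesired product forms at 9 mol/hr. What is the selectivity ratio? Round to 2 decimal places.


S = desired product rate / undesired product rate
S = 54 / 9
S = 6.00


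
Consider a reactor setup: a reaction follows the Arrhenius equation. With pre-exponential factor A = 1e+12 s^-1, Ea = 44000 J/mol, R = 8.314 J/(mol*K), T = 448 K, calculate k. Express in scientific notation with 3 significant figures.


k = A * exp(-Ea/(R*T))
k = 1e+12 * exp(-44000 / (8.314 * 448))
k = 1e+12 * exp(-11.813121)
k = 7.41e+06


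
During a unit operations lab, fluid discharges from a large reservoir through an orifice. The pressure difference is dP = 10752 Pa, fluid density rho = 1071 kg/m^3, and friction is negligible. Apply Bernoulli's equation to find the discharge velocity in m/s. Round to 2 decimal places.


v = sqrt(2*dP/rho)
v = sqrt(2*10752/1071)
v = sqrt(20.078431)
v = 4.48 m/s


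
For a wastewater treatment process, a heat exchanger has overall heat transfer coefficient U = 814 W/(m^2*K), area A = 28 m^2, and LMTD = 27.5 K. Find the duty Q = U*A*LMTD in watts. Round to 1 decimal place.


Q = U * A * LMTD
Q = 814 * 28 * 27.5
Q = 626780.0 W


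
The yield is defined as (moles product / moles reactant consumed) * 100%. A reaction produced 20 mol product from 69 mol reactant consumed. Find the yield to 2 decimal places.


Yield = (moles product / moles consumed) * 100%
Yield = (20 / 69) * 100
Yield = 0.2899 * 100
Yield = 28.99%


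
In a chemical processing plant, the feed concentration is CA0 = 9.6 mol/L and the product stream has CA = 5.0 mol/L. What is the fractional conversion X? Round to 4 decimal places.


X = (CA0 - CA) / CA0
X = (9.6 - 5.0) / 9.6
X = 4.6 / 9.6
X = 0.4792


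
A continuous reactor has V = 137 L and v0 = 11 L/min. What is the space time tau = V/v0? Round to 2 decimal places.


tau = V / v0
tau = 137 / 11
tau = 12.45 min


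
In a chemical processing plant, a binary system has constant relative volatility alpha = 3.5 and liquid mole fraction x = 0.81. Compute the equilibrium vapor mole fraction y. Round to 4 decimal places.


y = alpha*x / (1 + (alpha-1)*x)
y = 3.5*0.81 / (1 + (3.5-1)*0.81)
y = 2.835 / (1 + 2.025)
y = 2.835 / 3.025
y = 0.9372


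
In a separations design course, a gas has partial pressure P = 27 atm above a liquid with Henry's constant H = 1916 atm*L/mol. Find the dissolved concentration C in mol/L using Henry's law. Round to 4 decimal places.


C = P / H
C = 27 / 1916
C = 0.0141 mol/L


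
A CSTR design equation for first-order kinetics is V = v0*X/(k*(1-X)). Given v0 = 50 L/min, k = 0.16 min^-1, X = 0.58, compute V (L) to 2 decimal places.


V = v0 * X / (k * (1 - X))
V = 50 * 0.58 / (0.16 * (1 - 0.58))
V = 29.0 / (0.16 * 0.42)
V = 29.0 / 0.0672
V = 431.55 L


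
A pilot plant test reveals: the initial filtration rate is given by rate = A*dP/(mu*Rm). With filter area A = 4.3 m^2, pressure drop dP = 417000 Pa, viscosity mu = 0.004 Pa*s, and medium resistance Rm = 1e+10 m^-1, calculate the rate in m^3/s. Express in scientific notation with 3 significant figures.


rate = A * dP / (mu * Rm)
rate = 4.3 * 417000 / (0.004 * 1e+10)
rate = 1793100.0 / 4.000e+07
rate = 4.48e-02 m^3/s


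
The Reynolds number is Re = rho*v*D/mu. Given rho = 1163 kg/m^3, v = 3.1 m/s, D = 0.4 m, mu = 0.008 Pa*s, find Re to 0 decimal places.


Re = rho * v * D / mu
Re = 1163 * 3.1 * 0.4 / 0.008
Re = 1442.12 / 0.008
Re = 180265


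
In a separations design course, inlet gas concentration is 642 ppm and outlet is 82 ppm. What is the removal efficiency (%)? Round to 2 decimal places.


Efficiency = (G_in - G_out) / G_in * 100%
Efficiency = (642 - 82) / 642 * 100
Efficiency = 560 / 642 * 100
Efficiency = 87.23%


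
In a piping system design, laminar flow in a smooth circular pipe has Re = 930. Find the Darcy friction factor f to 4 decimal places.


f = 64 / Re
f = 64 / 930
f = 0.0688


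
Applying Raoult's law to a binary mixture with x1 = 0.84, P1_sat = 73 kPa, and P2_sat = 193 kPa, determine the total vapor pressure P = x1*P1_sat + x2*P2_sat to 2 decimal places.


P = x1*P1_sat + x2*P2_sat
x2 = 1 - x1 = 1 - 0.84 = 0.16
P = 0.84*73 + 0.16*193
P = 61.32 + 30.88
P = 92.20 kPa


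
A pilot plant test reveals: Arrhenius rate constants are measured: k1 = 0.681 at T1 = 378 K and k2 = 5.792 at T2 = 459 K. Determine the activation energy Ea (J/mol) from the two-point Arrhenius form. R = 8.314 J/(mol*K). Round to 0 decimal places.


Ea = R * ln(k2/k1) / (1/T1 - 1/T2)
ln(k2/k1) = ln(5.792/0.681) = 2.1406706
1/T1 - 1/T2 = 1/378 - 1/459 = 0.000466853408
Ea = 8.314 * 2.1406706 / 0.000466853408
Ea = 38122 J/mol


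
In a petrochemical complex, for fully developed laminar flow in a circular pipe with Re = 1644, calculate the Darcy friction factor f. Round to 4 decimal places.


f = 64 / Re
f = 64 / 1644
f = 0.0389


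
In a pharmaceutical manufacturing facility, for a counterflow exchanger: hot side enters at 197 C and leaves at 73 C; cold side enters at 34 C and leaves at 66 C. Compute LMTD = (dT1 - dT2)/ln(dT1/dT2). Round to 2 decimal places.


dT1 = Th_in - Tc_out = 197 - 66 = 131
dT2 = Th_out - Tc_in = 73 - 34 = 39
LMTD = (dT1 - dT2) / ln(dT1/dT2)
LMTD = (131 - 39) / ln(131/39)
LMTD = 75.93 K


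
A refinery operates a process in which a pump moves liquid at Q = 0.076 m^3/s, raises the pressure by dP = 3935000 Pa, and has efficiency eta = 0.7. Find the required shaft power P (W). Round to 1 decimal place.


P = Q * dP / eta
P = 0.076 * 3935000 / 0.7
P = 299060.0 / 0.7
P = 427228.6 W


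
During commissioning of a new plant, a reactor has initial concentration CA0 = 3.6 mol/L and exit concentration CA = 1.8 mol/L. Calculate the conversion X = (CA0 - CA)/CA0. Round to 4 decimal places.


X = (CA0 - CA) / CA0
X = (3.6 - 1.8) / 3.6
X = 1.8 / 3.6
X = 0.5000


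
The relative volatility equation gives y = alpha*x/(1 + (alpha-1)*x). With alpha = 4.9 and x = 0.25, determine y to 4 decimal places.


y = alpha*x / (1 + (alpha-1)*x)
y = 4.9*0.25 / (1 + (4.9-1)*0.25)
y = 1.225 / (1 + 0.975)
y = 1.225 / 1.975
y = 0.6203


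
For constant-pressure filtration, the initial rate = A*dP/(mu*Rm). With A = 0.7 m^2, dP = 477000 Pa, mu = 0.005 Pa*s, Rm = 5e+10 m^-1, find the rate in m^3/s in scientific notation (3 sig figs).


rate = A * dP / (mu * Rm)
rate = 0.7 * 477000 / (0.005 * 5e+10)
rate = 333900.0 / 2.500e+08
rate = 1.34e-03 m^3/s


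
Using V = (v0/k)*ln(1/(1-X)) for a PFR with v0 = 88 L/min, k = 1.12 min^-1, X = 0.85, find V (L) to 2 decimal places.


V = (v0/k) * ln(1/(1-X))
V = (88/1.12) * ln(1/(1-0.85))
V = 78.571429 * ln(6.666667)
V = 78.571429 * 1.89712
V = 149.06 L


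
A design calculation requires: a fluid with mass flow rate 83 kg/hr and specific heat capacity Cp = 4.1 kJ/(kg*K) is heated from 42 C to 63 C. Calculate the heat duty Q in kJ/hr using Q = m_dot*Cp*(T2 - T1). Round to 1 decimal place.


Q = m_dot * Cp * (T2 - T1)
Q = 83 * 4.1 * (63 - 42)
Q = 83 * 4.1 * 21
Q = 7146.3 kJ/hr


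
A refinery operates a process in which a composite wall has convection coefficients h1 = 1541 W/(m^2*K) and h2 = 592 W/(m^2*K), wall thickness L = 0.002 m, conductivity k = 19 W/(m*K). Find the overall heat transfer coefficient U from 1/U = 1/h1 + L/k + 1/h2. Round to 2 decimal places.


1/U = 1/h1 + L/k + 1/h2
1/U = 1/1541 + 0.002/19 + 1/592
1/U = 0.0006489293 + 0.0001052632 + 0.0016891892
1/U = 0.0024433817
U = 409.27 W/(m^2*K)


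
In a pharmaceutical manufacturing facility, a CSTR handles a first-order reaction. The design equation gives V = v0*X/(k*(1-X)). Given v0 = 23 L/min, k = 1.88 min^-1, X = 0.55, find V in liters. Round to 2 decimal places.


V = v0 * X / (k * (1 - X))
V = 23 * 0.55 / (1.88 * (1 - 0.55))
V = 12.65 / (1.88 * 0.45)
V = 12.65 / 0.846
V = 14.95 L


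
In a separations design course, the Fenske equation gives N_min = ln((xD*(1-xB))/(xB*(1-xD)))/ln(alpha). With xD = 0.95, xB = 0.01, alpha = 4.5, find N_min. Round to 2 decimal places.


N_min = ln((xD*(1-xB))/(xB*(1-xD))) / ln(alpha)
Numerator inside ln: 0.9405 / 0.0005 = 1881.0
ln(1881.0) = 7.539559
ln(alpha) = ln(4.5) = 1.504077
N_min = 7.539559 / 1.504077 = 5.01


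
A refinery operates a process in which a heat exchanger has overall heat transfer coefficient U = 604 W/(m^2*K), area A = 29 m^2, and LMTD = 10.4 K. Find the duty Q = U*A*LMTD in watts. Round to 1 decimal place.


Q = U * A * LMTD
Q = 604 * 29 * 10.4
Q = 182166.4 W


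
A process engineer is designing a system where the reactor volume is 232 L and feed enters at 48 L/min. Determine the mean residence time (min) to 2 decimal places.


tau = V / v0
tau = 232 / 48
tau = 4.83 min


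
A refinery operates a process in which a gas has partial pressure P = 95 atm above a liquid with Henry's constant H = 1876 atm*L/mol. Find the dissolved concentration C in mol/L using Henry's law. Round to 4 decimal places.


C = P / H
C = 95 / 1876
C = 0.0506 mol/L


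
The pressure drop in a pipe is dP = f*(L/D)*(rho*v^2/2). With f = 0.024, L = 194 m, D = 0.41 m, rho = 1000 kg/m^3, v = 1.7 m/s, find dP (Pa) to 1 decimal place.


dP = f * (L/D) * (rho*v^2/2)
dP = 0.024 * (194/0.41) * (1000*1.7^2/2)
L/D = 473.17073171
rho*v^2/2 = 1000*2.89/2 = 1445.0
dP = 0.024 * 473.17073171 * 1445.0
dP = 16409.6 Pa


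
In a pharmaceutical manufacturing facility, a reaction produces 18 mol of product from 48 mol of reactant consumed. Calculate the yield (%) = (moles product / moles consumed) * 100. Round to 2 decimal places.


Yield = (moles product / moles consumed) * 100%
Yield = (18 / 48) * 100
Yield = 0.375 * 100
Yield = 37.50%


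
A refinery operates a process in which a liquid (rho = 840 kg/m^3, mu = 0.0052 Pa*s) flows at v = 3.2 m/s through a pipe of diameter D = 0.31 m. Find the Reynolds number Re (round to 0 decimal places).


Re = rho * v * D / mu
Re = 840 * 3.2 * 0.31 / 0.0052
Re = 833.28 / 0.0052
Re = 160246


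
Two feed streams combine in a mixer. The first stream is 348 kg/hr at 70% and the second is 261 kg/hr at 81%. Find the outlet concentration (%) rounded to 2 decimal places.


Mass balance on solute: F1*x1 + F2*x2 = F3*x3
F3 = F1 + F2 = 348 + 261 = 609 kg/hr
x3 = (F1*x1 + F2*x2)/F3
x3 = (348*0.7 + 261*0.81) / 609
x3 = 74.71%


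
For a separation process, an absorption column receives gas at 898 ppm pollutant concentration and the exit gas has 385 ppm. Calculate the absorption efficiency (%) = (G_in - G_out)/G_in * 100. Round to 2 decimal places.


Efficiency = (G_in - G_out) / G_in * 100%
Efficiency = (898 - 385) / 898 * 100
Efficiency = 513 / 898 * 100
Efficiency = 57.13%


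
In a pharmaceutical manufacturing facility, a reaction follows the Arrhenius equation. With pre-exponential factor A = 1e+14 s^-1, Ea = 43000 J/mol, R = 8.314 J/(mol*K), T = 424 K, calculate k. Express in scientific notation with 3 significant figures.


k = A * exp(-Ea/(R*T))
k = 1e+14 * exp(-43000 / (8.314 * 424))
k = 1e+14 * exp(-12.198111)
k = 5.04e+08


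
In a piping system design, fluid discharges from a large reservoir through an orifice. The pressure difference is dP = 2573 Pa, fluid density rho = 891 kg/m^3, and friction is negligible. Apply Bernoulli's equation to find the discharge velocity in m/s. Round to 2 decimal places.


v = sqrt(2*dP/rho)
v = sqrt(2*2573/891)
v = sqrt(5.775533)
v = 2.40 m/s


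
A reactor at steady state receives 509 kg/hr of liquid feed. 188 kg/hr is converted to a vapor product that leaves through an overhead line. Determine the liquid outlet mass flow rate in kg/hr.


Steady-state mass balance on the main outlet: F_out = F_in - F_removed
F_out = 509 - 188
F_out = 321 kg/hr


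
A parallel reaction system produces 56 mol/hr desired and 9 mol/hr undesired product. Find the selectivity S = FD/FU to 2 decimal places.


S = desired product rate / undesired product rate
S = 56 / 9
S = 6.22


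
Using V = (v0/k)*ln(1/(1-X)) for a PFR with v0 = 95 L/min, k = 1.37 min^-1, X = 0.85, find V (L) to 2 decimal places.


V = (v0/k) * ln(1/(1-X))
V = (95/1.37) * ln(1/(1-0.85))
V = 69.343066 * ln(6.666667)
V = 69.343066 * 1.89712
V = 131.55 L


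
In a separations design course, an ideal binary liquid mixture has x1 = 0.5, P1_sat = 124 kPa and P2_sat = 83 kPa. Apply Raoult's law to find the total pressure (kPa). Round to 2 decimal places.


P = x1*P1_sat + x2*P2_sat
x2 = 1 - x1 = 1 - 0.5 = 0.5
P = 0.5*124 + 0.5*83
P = 62.0 + 41.5
P = 103.50 kPa


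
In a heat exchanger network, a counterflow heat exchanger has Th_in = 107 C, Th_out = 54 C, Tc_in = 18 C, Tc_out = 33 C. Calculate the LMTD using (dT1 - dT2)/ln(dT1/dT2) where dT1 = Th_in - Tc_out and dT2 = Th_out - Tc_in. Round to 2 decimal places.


dT1 = Th_in - Tc_out = 107 - 33 = 74
dT2 = Th_out - Tc_in = 54 - 18 = 36
LMTD = (dT1 - dT2) / ln(dT1/dT2)
LMTD = (74 - 36) / ln(74/36)
LMTD = 52.74 K


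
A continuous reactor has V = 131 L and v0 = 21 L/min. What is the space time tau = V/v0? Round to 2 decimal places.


tau = V / v0
tau = 131 / 21
tau = 6.24 min


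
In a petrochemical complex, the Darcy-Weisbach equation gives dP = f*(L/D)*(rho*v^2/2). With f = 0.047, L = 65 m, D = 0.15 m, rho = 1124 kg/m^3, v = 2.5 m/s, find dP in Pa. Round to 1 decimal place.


dP = f * (L/D) * (rho*v^2/2)
dP = 0.047 * (65/0.15) * (1124*2.5^2/2)
L/D = 433.33333333
rho*v^2/2 = 1124*6.25/2 = 3512.5
dP = 0.047 * 433.33333333 * 3512.5
dP = 71537.9 Pa


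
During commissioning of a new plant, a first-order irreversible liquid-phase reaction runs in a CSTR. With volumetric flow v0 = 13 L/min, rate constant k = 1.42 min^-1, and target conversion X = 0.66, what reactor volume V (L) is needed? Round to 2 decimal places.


V = v0 * X / (k * (1 - X))
V = 13 * 0.66 / (1.42 * (1 - 0.66))
V = 8.58 / (1.42 * 0.34)
V = 8.58 / 0.4828
V = 17.77 L


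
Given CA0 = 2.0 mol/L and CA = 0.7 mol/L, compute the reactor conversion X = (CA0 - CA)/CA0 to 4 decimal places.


X = (CA0 - CA) / CA0
X = (2.0 - 0.7) / 2.0
X = 1.3 / 2.0
X = 0.6500


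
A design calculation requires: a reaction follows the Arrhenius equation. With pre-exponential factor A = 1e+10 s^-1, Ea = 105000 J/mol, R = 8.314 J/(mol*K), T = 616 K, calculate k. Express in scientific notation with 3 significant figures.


k = A * exp(-Ea/(R*T))
k = 1e+10 * exp(-105000 / (8.314 * 616))
k = 1e+10 * exp(-20.50211)
k = 1.25e+01


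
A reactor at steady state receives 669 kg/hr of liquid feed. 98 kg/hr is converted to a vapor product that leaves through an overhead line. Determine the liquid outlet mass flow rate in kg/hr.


Steady-state mass balance on the main outlet: F_out = F_in - F_removed
F_out = 669 - 98
F_out = 571 kg/hr


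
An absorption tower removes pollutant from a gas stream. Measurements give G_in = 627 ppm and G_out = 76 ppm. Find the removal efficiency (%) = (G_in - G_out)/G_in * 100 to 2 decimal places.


Efficiency = (G_in - G_out) / G_in * 100%
Efficiency = (627 - 76) / 627 * 100
Efficiency = 551 / 627 * 100
Efficiency = 87.88%


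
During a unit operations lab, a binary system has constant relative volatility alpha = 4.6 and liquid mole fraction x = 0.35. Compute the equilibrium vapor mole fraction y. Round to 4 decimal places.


y = alpha*x / (1 + (alpha-1)*x)
y = 4.6*0.35 / (1 + (4.6-1)*0.35)
y = 1.61 / (1 + 1.26)
y = 1.61 / 2.26
y = 0.7124


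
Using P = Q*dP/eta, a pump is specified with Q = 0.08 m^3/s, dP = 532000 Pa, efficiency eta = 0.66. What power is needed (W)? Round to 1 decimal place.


P = Q * dP / eta
P = 0.08 * 532000 / 0.66
P = 42560.0 / 0.66
P = 64484.8 W


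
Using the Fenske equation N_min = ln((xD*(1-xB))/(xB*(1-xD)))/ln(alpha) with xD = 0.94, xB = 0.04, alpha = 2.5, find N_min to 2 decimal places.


N_min = ln((xD*(1-xB))/(xB*(1-xD))) / ln(alpha)
Numerator inside ln: 0.9024 / 0.0024 = 376.0
ln(376.0) = 5.929589
ln(alpha) = ln(2.5) = 0.916291
N_min = 5.929589 / 0.916291 = 6.47


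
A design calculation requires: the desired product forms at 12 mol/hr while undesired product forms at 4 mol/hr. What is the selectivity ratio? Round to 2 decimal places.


S = desired product rate / undesired product rate
S = 12 / 4
S = 3.00


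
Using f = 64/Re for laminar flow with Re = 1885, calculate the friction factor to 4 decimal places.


f = 64 / Re
f = 64 / 1885
f = 0.0340


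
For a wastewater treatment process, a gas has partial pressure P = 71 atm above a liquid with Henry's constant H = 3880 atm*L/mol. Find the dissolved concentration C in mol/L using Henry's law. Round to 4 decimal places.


C = P / H
C = 71 / 3880
C = 0.0183 mol/L


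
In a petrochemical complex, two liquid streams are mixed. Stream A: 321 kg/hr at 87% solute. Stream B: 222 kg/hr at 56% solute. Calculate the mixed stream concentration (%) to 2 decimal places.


Mass balance on solute: F1*x1 + F2*x2 = F3*x3
F3 = F1 + F2 = 321 + 222 = 543 kg/hr
x3 = (F1*x1 + F2*x2)/F3
x3 = (321*0.87 + 222*0.56) / 543
x3 = 74.33%


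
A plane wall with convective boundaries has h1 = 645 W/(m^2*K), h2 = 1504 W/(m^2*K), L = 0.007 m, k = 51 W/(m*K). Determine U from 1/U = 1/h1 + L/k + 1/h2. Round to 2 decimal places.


1/U = 1/h1 + L/k + 1/h2
1/U = 1/645 + 0.007/51 + 1/1504
1/U = 0.0015503876 + 0.0001372549 + 0.0006648936
1/U = 0.0023525361
U = 425.07 W/(m^2*K)


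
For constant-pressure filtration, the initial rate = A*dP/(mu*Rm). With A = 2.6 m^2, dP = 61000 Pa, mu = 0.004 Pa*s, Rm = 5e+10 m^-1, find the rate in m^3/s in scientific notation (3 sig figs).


rate = A * dP / (mu * Rm)
rate = 2.6 * 61000 / (0.004 * 5e+10)
rate = 158600.0 / 2.000e+08
rate = 7.93e-04 m^3/s


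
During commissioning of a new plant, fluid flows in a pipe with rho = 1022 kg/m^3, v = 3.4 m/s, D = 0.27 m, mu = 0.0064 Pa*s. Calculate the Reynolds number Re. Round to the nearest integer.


Re = rho * v * D / mu
Re = 1022 * 3.4 * 0.27 / 0.0064
Re = 938.196 / 0.0064
Re = 146593


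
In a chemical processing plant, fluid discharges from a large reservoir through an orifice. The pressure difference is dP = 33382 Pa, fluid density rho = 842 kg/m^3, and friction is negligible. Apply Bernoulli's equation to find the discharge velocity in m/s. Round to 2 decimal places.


v = sqrt(2*dP/rho)
v = sqrt(2*33382/842)
v = sqrt(79.292162)
v = 8.90 m/s


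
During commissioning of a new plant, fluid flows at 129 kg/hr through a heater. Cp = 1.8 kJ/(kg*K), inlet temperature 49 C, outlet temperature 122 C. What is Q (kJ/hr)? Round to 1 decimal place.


Q = m_dot * Cp * (T2 - T1)
Q = 129 * 1.8 * (122 - 49)
Q = 129 * 1.8 * 73
Q = 16950.6 kJ/hr


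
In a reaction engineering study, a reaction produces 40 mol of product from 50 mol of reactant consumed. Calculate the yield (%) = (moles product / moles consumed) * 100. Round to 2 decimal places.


Yield = (moles product / moles consumed) * 100%
Yield = (40 / 50) * 100
Yield = 0.8 * 100
Yield = 80.00%


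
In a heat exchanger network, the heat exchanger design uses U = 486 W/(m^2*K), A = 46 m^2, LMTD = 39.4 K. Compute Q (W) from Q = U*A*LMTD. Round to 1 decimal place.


Q = U * A * LMTD
Q = 486 * 46 * 39.4
Q = 880826.4 W


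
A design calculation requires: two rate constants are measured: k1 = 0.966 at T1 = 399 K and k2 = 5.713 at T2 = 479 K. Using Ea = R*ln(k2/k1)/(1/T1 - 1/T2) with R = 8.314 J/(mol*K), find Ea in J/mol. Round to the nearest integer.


Ea = R * ln(k2/k1) / (1/T1 - 1/T2)
ln(k2/k1) = ln(5.713/0.966) = 1.7773357
1/T1 - 1/T2 = 1/399 - 1/479 = 0.000418582992
Ea = 8.314 * 1.7773357 / 0.000418582992
Ea = 35302 J/mol


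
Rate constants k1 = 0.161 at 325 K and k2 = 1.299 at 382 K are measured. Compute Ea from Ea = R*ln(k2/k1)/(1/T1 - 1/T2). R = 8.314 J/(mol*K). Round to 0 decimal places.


Ea = R * ln(k2/k1) / (1/T1 - 1/T2)
ln(k2/k1) = ln(1.299/0.161) = 2.0879457
1/T1 - 1/T2 = 1/325 - 1/382 = 0.00045912203
Ea = 8.314 * 2.0879457 / 0.00045912203
Ea = 37810 J/mol


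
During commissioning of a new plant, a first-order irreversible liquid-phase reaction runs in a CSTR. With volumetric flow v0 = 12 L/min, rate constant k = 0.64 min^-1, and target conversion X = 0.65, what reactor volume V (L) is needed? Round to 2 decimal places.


V = v0 * X / (k * (1 - X))
V = 12 * 0.65 / (0.64 * (1 - 0.65))
V = 7.8 / (0.64 * 0.35)
V = 7.8 / 0.224
V = 34.82 L


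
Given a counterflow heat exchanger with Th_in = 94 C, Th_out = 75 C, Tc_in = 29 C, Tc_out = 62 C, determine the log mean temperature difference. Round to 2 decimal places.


dT1 = Th_in - Tc_out = 94 - 62 = 32
dT2 = Th_out - Tc_in = 75 - 29 = 46
LMTD = (dT1 - dT2) / ln(dT1/dT2)
LMTD = (32 - 46) / ln(32/46)
LMTD = 38.58 K
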